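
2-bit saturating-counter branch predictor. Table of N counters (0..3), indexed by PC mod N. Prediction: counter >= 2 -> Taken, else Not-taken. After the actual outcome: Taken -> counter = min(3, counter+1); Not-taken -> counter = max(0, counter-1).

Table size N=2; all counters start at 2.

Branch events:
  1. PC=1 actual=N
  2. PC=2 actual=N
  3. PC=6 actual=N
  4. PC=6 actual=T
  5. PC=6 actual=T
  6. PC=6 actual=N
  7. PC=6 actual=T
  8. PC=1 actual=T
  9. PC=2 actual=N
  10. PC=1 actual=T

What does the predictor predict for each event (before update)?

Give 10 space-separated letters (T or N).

Answer: T T N N N T N N T T

Derivation:
Ev 1: PC=1 idx=1 pred=T actual=N -> ctr[1]=1
Ev 2: PC=2 idx=0 pred=T actual=N -> ctr[0]=1
Ev 3: PC=6 idx=0 pred=N actual=N -> ctr[0]=0
Ev 4: PC=6 idx=0 pred=N actual=T -> ctr[0]=1
Ev 5: PC=6 idx=0 pred=N actual=T -> ctr[0]=2
Ev 6: PC=6 idx=0 pred=T actual=N -> ctr[0]=1
Ev 7: PC=6 idx=0 pred=N actual=T -> ctr[0]=2
Ev 8: PC=1 idx=1 pred=N actual=T -> ctr[1]=2
Ev 9: PC=2 idx=0 pred=T actual=N -> ctr[0]=1
Ev 10: PC=1 idx=1 pred=T actual=T -> ctr[1]=3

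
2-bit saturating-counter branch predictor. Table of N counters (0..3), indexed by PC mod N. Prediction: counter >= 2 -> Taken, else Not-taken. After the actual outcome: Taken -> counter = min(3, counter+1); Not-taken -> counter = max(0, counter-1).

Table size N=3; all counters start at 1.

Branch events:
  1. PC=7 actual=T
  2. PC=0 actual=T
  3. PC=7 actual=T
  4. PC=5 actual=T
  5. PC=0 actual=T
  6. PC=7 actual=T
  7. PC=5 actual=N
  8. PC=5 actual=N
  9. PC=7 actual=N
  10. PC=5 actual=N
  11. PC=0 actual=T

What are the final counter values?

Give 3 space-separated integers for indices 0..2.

Answer: 3 2 0

Derivation:
Ev 1: PC=7 idx=1 pred=N actual=T -> ctr[1]=2
Ev 2: PC=0 idx=0 pred=N actual=T -> ctr[0]=2
Ev 3: PC=7 idx=1 pred=T actual=T -> ctr[1]=3
Ev 4: PC=5 idx=2 pred=N actual=T -> ctr[2]=2
Ev 5: PC=0 idx=0 pred=T actual=T -> ctr[0]=3
Ev 6: PC=7 idx=1 pred=T actual=T -> ctr[1]=3
Ev 7: PC=5 idx=2 pred=T actual=N -> ctr[2]=1
Ev 8: PC=5 idx=2 pred=N actual=N -> ctr[2]=0
Ev 9: PC=7 idx=1 pred=T actual=N -> ctr[1]=2
Ev 10: PC=5 idx=2 pred=N actual=N -> ctr[2]=0
Ev 11: PC=0 idx=0 pred=T actual=T -> ctr[0]=3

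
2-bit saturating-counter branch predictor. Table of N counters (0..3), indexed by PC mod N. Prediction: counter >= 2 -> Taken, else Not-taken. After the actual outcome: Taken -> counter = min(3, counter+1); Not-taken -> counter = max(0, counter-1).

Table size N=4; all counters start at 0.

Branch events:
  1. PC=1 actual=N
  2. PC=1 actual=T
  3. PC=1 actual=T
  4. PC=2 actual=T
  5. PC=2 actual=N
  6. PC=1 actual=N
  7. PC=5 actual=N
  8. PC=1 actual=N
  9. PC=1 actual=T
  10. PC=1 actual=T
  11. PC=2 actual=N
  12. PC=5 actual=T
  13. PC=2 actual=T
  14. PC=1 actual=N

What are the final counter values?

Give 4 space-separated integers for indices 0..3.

Ev 1: PC=1 idx=1 pred=N actual=N -> ctr[1]=0
Ev 2: PC=1 idx=1 pred=N actual=T -> ctr[1]=1
Ev 3: PC=1 idx=1 pred=N actual=T -> ctr[1]=2
Ev 4: PC=2 idx=2 pred=N actual=T -> ctr[2]=1
Ev 5: PC=2 idx=2 pred=N actual=N -> ctr[2]=0
Ev 6: PC=1 idx=1 pred=T actual=N -> ctr[1]=1
Ev 7: PC=5 idx=1 pred=N actual=N -> ctr[1]=0
Ev 8: PC=1 idx=1 pred=N actual=N -> ctr[1]=0
Ev 9: PC=1 idx=1 pred=N actual=T -> ctr[1]=1
Ev 10: PC=1 idx=1 pred=N actual=T -> ctr[1]=2
Ev 11: PC=2 idx=2 pred=N actual=N -> ctr[2]=0
Ev 12: PC=5 idx=1 pred=T actual=T -> ctr[1]=3
Ev 13: PC=2 idx=2 pred=N actual=T -> ctr[2]=1
Ev 14: PC=1 idx=1 pred=T actual=N -> ctr[1]=2

Answer: 0 2 1 0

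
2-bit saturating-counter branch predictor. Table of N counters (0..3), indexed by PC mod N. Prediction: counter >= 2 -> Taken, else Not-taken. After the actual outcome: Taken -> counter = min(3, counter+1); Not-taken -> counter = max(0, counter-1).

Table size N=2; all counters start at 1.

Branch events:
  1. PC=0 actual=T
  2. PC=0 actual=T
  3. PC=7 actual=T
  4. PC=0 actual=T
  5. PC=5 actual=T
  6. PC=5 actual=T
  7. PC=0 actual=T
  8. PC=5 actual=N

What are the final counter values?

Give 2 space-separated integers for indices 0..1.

Ev 1: PC=0 idx=0 pred=N actual=T -> ctr[0]=2
Ev 2: PC=0 idx=0 pred=T actual=T -> ctr[0]=3
Ev 3: PC=7 idx=1 pred=N actual=T -> ctr[1]=2
Ev 4: PC=0 idx=0 pred=T actual=T -> ctr[0]=3
Ev 5: PC=5 idx=1 pred=T actual=T -> ctr[1]=3
Ev 6: PC=5 idx=1 pred=T actual=T -> ctr[1]=3
Ev 7: PC=0 idx=0 pred=T actual=T -> ctr[0]=3
Ev 8: PC=5 idx=1 pred=T actual=N -> ctr[1]=2

Answer: 3 2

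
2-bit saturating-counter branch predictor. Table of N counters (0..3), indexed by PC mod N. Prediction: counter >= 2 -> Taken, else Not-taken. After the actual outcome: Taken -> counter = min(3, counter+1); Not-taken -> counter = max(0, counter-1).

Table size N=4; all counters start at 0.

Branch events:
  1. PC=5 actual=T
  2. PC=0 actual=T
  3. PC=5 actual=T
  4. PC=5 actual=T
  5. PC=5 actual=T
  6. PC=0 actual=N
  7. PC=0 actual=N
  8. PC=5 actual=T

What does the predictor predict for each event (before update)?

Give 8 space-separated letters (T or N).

Answer: N N N T T N N T

Derivation:
Ev 1: PC=5 idx=1 pred=N actual=T -> ctr[1]=1
Ev 2: PC=0 idx=0 pred=N actual=T -> ctr[0]=1
Ev 3: PC=5 idx=1 pred=N actual=T -> ctr[1]=2
Ev 4: PC=5 idx=1 pred=T actual=T -> ctr[1]=3
Ev 5: PC=5 idx=1 pred=T actual=T -> ctr[1]=3
Ev 6: PC=0 idx=0 pred=N actual=N -> ctr[0]=0
Ev 7: PC=0 idx=0 pred=N actual=N -> ctr[0]=0
Ev 8: PC=5 idx=1 pred=T actual=T -> ctr[1]=3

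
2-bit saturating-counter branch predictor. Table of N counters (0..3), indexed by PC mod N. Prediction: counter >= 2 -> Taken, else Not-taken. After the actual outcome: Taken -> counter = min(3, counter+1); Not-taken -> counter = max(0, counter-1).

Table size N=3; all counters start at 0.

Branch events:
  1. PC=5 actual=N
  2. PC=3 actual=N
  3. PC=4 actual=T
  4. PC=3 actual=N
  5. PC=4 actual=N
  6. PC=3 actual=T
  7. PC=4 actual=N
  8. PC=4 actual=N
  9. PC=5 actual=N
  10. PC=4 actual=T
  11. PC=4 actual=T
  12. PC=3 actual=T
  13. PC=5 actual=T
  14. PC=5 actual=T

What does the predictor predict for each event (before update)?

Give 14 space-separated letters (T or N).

Answer: N N N N N N N N N N N N N N

Derivation:
Ev 1: PC=5 idx=2 pred=N actual=N -> ctr[2]=0
Ev 2: PC=3 idx=0 pred=N actual=N -> ctr[0]=0
Ev 3: PC=4 idx=1 pred=N actual=T -> ctr[1]=1
Ev 4: PC=3 idx=0 pred=N actual=N -> ctr[0]=0
Ev 5: PC=4 idx=1 pred=N actual=N -> ctr[1]=0
Ev 6: PC=3 idx=0 pred=N actual=T -> ctr[0]=1
Ev 7: PC=4 idx=1 pred=N actual=N -> ctr[1]=0
Ev 8: PC=4 idx=1 pred=N actual=N -> ctr[1]=0
Ev 9: PC=5 idx=2 pred=N actual=N -> ctr[2]=0
Ev 10: PC=4 idx=1 pred=N actual=T -> ctr[1]=1
Ev 11: PC=4 idx=1 pred=N actual=T -> ctr[1]=2
Ev 12: PC=3 idx=0 pred=N actual=T -> ctr[0]=2
Ev 13: PC=5 idx=2 pred=N actual=T -> ctr[2]=1
Ev 14: PC=5 idx=2 pred=N actual=T -> ctr[2]=2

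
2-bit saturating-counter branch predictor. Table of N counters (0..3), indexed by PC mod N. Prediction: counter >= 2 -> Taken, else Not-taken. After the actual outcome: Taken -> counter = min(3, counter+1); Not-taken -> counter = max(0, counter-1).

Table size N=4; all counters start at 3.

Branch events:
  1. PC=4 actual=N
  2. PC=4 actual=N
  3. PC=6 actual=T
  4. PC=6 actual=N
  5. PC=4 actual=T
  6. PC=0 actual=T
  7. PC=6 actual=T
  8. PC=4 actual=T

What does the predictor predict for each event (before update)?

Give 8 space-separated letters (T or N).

Answer: T T T T N T T T

Derivation:
Ev 1: PC=4 idx=0 pred=T actual=N -> ctr[0]=2
Ev 2: PC=4 idx=0 pred=T actual=N -> ctr[0]=1
Ev 3: PC=6 idx=2 pred=T actual=T -> ctr[2]=3
Ev 4: PC=6 idx=2 pred=T actual=N -> ctr[2]=2
Ev 5: PC=4 idx=0 pred=N actual=T -> ctr[0]=2
Ev 6: PC=0 idx=0 pred=T actual=T -> ctr[0]=3
Ev 7: PC=6 idx=2 pred=T actual=T -> ctr[2]=3
Ev 8: PC=4 idx=0 pred=T actual=T -> ctr[0]=3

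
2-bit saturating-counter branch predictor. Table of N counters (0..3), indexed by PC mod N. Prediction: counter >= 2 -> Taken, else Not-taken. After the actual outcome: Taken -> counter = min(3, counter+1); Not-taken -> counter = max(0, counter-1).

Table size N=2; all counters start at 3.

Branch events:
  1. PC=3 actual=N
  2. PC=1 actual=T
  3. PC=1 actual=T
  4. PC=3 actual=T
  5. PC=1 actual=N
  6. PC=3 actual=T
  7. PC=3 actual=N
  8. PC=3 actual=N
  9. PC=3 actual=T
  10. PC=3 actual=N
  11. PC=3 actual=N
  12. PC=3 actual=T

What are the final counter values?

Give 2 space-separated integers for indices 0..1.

Ev 1: PC=3 idx=1 pred=T actual=N -> ctr[1]=2
Ev 2: PC=1 idx=1 pred=T actual=T -> ctr[1]=3
Ev 3: PC=1 idx=1 pred=T actual=T -> ctr[1]=3
Ev 4: PC=3 idx=1 pred=T actual=T -> ctr[1]=3
Ev 5: PC=1 idx=1 pred=T actual=N -> ctr[1]=2
Ev 6: PC=3 idx=1 pred=T actual=T -> ctr[1]=3
Ev 7: PC=3 idx=1 pred=T actual=N -> ctr[1]=2
Ev 8: PC=3 idx=1 pred=T actual=N -> ctr[1]=1
Ev 9: PC=3 idx=1 pred=N actual=T -> ctr[1]=2
Ev 10: PC=3 idx=1 pred=T actual=N -> ctr[1]=1
Ev 11: PC=3 idx=1 pred=N actual=N -> ctr[1]=0
Ev 12: PC=3 idx=1 pred=N actual=T -> ctr[1]=1

Answer: 3 1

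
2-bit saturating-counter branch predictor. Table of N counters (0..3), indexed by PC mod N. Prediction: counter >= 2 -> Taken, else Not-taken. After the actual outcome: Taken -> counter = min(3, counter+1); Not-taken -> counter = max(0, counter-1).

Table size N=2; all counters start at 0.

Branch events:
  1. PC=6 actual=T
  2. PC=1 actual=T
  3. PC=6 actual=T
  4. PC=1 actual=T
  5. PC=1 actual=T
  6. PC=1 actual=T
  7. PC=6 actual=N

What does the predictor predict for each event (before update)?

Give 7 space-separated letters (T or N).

Answer: N N N N T T T

Derivation:
Ev 1: PC=6 idx=0 pred=N actual=T -> ctr[0]=1
Ev 2: PC=1 idx=1 pred=N actual=T -> ctr[1]=1
Ev 3: PC=6 idx=0 pred=N actual=T -> ctr[0]=2
Ev 4: PC=1 idx=1 pred=N actual=T -> ctr[1]=2
Ev 5: PC=1 idx=1 pred=T actual=T -> ctr[1]=3
Ev 6: PC=1 idx=1 pred=T actual=T -> ctr[1]=3
Ev 7: PC=6 idx=0 pred=T actual=N -> ctr[0]=1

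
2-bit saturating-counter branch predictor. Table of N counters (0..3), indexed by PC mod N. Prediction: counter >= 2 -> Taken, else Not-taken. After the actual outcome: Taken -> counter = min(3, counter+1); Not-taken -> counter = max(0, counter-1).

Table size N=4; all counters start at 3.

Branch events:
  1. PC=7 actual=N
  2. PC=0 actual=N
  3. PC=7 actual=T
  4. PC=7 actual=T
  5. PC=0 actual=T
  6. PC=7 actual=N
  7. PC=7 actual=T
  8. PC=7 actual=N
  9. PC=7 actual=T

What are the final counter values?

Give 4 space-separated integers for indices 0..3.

Answer: 3 3 3 3

Derivation:
Ev 1: PC=7 idx=3 pred=T actual=N -> ctr[3]=2
Ev 2: PC=0 idx=0 pred=T actual=N -> ctr[0]=2
Ev 3: PC=7 idx=3 pred=T actual=T -> ctr[3]=3
Ev 4: PC=7 idx=3 pred=T actual=T -> ctr[3]=3
Ev 5: PC=0 idx=0 pred=T actual=T -> ctr[0]=3
Ev 6: PC=7 idx=3 pred=T actual=N -> ctr[3]=2
Ev 7: PC=7 idx=3 pred=T actual=T -> ctr[3]=3
Ev 8: PC=7 idx=3 pred=T actual=N -> ctr[3]=2
Ev 9: PC=7 idx=3 pred=T actual=T -> ctr[3]=3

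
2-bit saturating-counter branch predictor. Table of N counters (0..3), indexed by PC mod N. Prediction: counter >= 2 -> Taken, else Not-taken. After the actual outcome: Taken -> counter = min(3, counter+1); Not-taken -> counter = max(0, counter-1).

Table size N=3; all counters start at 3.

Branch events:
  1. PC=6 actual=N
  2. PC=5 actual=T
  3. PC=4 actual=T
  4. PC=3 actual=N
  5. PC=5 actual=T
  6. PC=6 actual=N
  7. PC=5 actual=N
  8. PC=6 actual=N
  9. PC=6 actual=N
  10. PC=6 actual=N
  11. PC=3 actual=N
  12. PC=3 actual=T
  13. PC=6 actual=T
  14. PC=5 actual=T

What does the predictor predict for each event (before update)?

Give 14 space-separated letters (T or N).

Answer: T T T T T N T N N N N N N T

Derivation:
Ev 1: PC=6 idx=0 pred=T actual=N -> ctr[0]=2
Ev 2: PC=5 idx=2 pred=T actual=T -> ctr[2]=3
Ev 3: PC=4 idx=1 pred=T actual=T -> ctr[1]=3
Ev 4: PC=3 idx=0 pred=T actual=N -> ctr[0]=1
Ev 5: PC=5 idx=2 pred=T actual=T -> ctr[2]=3
Ev 6: PC=6 idx=0 pred=N actual=N -> ctr[0]=0
Ev 7: PC=5 idx=2 pred=T actual=N -> ctr[2]=2
Ev 8: PC=6 idx=0 pred=N actual=N -> ctr[0]=0
Ev 9: PC=6 idx=0 pred=N actual=N -> ctr[0]=0
Ev 10: PC=6 idx=0 pred=N actual=N -> ctr[0]=0
Ev 11: PC=3 idx=0 pred=N actual=N -> ctr[0]=0
Ev 12: PC=3 idx=0 pred=N actual=T -> ctr[0]=1
Ev 13: PC=6 idx=0 pred=N actual=T -> ctr[0]=2
Ev 14: PC=5 idx=2 pred=T actual=T -> ctr[2]=3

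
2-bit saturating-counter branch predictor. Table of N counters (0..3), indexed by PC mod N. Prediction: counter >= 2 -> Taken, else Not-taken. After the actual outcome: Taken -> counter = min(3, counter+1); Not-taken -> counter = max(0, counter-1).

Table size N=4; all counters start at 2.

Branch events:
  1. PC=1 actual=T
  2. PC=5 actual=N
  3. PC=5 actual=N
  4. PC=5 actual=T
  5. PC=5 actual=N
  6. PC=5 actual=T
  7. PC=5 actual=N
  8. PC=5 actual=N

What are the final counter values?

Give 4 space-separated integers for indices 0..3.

Ev 1: PC=1 idx=1 pred=T actual=T -> ctr[1]=3
Ev 2: PC=5 idx=1 pred=T actual=N -> ctr[1]=2
Ev 3: PC=5 idx=1 pred=T actual=N -> ctr[1]=1
Ev 4: PC=5 idx=1 pred=N actual=T -> ctr[1]=2
Ev 5: PC=5 idx=1 pred=T actual=N -> ctr[1]=1
Ev 6: PC=5 idx=1 pred=N actual=T -> ctr[1]=2
Ev 7: PC=5 idx=1 pred=T actual=N -> ctr[1]=1
Ev 8: PC=5 idx=1 pred=N actual=N -> ctr[1]=0

Answer: 2 0 2 2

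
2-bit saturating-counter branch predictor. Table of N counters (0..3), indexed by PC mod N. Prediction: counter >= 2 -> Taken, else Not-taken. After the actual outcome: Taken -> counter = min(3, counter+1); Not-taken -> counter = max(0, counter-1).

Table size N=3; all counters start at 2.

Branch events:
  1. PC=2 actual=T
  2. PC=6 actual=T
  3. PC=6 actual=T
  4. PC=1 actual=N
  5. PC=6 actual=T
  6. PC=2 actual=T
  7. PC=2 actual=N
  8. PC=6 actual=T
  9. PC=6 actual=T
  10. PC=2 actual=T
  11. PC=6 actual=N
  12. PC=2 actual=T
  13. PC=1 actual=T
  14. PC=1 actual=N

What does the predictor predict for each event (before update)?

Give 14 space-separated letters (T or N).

Ev 1: PC=2 idx=2 pred=T actual=T -> ctr[2]=3
Ev 2: PC=6 idx=0 pred=T actual=T -> ctr[0]=3
Ev 3: PC=6 idx=0 pred=T actual=T -> ctr[0]=3
Ev 4: PC=1 idx=1 pred=T actual=N -> ctr[1]=1
Ev 5: PC=6 idx=0 pred=T actual=T -> ctr[0]=3
Ev 6: PC=2 idx=2 pred=T actual=T -> ctr[2]=3
Ev 7: PC=2 idx=2 pred=T actual=N -> ctr[2]=2
Ev 8: PC=6 idx=0 pred=T actual=T -> ctr[0]=3
Ev 9: PC=6 idx=0 pred=T actual=T -> ctr[0]=3
Ev 10: PC=2 idx=2 pred=T actual=T -> ctr[2]=3
Ev 11: PC=6 idx=0 pred=T actual=N -> ctr[0]=2
Ev 12: PC=2 idx=2 pred=T actual=T -> ctr[2]=3
Ev 13: PC=1 idx=1 pred=N actual=T -> ctr[1]=2
Ev 14: PC=1 idx=1 pred=T actual=N -> ctr[1]=1

Answer: T T T T T T T T T T T T N T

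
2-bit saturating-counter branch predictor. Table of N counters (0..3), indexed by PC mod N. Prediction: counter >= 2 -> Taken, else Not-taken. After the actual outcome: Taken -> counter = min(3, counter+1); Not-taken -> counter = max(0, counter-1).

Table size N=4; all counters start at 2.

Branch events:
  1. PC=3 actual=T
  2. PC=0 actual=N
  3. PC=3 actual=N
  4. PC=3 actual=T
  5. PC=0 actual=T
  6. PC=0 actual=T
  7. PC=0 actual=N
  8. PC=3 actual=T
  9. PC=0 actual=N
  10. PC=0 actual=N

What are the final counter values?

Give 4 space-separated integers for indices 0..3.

Answer: 0 2 2 3

Derivation:
Ev 1: PC=3 idx=3 pred=T actual=T -> ctr[3]=3
Ev 2: PC=0 idx=0 pred=T actual=N -> ctr[0]=1
Ev 3: PC=3 idx=3 pred=T actual=N -> ctr[3]=2
Ev 4: PC=3 idx=3 pred=T actual=T -> ctr[3]=3
Ev 5: PC=0 idx=0 pred=N actual=T -> ctr[0]=2
Ev 6: PC=0 idx=0 pred=T actual=T -> ctr[0]=3
Ev 7: PC=0 idx=0 pred=T actual=N -> ctr[0]=2
Ev 8: PC=3 idx=3 pred=T actual=T -> ctr[3]=3
Ev 9: PC=0 idx=0 pred=T actual=N -> ctr[0]=1
Ev 10: PC=0 idx=0 pred=N actual=N -> ctr[0]=0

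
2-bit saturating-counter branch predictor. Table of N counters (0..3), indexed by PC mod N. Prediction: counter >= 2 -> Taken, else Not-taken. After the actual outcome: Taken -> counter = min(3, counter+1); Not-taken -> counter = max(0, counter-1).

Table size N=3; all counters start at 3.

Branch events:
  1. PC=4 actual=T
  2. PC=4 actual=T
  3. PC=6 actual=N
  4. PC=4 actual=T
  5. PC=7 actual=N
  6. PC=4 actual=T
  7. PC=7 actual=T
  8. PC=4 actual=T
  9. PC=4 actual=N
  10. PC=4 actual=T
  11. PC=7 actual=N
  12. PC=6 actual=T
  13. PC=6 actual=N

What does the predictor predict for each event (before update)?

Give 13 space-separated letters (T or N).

Ev 1: PC=4 idx=1 pred=T actual=T -> ctr[1]=3
Ev 2: PC=4 idx=1 pred=T actual=T -> ctr[1]=3
Ev 3: PC=6 idx=0 pred=T actual=N -> ctr[0]=2
Ev 4: PC=4 idx=1 pred=T actual=T -> ctr[1]=3
Ev 5: PC=7 idx=1 pred=T actual=N -> ctr[1]=2
Ev 6: PC=4 idx=1 pred=T actual=T -> ctr[1]=3
Ev 7: PC=7 idx=1 pred=T actual=T -> ctr[1]=3
Ev 8: PC=4 idx=1 pred=T actual=T -> ctr[1]=3
Ev 9: PC=4 idx=1 pred=T actual=N -> ctr[1]=2
Ev 10: PC=4 idx=1 pred=T actual=T -> ctr[1]=3
Ev 11: PC=7 idx=1 pred=T actual=N -> ctr[1]=2
Ev 12: PC=6 idx=0 pred=T actual=T -> ctr[0]=3
Ev 13: PC=6 idx=0 pred=T actual=N -> ctr[0]=2

Answer: T T T T T T T T T T T T T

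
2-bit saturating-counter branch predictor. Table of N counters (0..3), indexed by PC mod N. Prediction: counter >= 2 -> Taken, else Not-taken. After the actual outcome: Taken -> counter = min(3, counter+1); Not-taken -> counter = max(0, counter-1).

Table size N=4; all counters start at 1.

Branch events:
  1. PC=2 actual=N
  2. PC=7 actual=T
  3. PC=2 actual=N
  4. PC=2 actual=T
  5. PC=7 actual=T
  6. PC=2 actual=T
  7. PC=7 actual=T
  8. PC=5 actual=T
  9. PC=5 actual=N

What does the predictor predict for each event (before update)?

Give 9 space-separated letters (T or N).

Answer: N N N N T N T N T

Derivation:
Ev 1: PC=2 idx=2 pred=N actual=N -> ctr[2]=0
Ev 2: PC=7 idx=3 pred=N actual=T -> ctr[3]=2
Ev 3: PC=2 idx=2 pred=N actual=N -> ctr[2]=0
Ev 4: PC=2 idx=2 pred=N actual=T -> ctr[2]=1
Ev 5: PC=7 idx=3 pred=T actual=T -> ctr[3]=3
Ev 6: PC=2 idx=2 pred=N actual=T -> ctr[2]=2
Ev 7: PC=7 idx=3 pred=T actual=T -> ctr[3]=3
Ev 8: PC=5 idx=1 pred=N actual=T -> ctr[1]=2
Ev 9: PC=5 idx=1 pred=T actual=N -> ctr[1]=1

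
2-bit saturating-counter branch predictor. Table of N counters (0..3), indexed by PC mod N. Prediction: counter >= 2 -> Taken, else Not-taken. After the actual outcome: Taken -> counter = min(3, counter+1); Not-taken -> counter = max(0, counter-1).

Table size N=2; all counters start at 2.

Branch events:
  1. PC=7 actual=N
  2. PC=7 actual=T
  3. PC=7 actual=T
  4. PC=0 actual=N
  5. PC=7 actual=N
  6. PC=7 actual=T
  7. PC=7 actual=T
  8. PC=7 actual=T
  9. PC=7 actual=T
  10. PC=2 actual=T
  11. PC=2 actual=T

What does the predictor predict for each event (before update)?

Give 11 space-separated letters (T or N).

Ev 1: PC=7 idx=1 pred=T actual=N -> ctr[1]=1
Ev 2: PC=7 idx=1 pred=N actual=T -> ctr[1]=2
Ev 3: PC=7 idx=1 pred=T actual=T -> ctr[1]=3
Ev 4: PC=0 idx=0 pred=T actual=N -> ctr[0]=1
Ev 5: PC=7 idx=1 pred=T actual=N -> ctr[1]=2
Ev 6: PC=7 idx=1 pred=T actual=T -> ctr[1]=3
Ev 7: PC=7 idx=1 pred=T actual=T -> ctr[1]=3
Ev 8: PC=7 idx=1 pred=T actual=T -> ctr[1]=3
Ev 9: PC=7 idx=1 pred=T actual=T -> ctr[1]=3
Ev 10: PC=2 idx=0 pred=N actual=T -> ctr[0]=2
Ev 11: PC=2 idx=0 pred=T actual=T -> ctr[0]=3

Answer: T N T T T T T T T N T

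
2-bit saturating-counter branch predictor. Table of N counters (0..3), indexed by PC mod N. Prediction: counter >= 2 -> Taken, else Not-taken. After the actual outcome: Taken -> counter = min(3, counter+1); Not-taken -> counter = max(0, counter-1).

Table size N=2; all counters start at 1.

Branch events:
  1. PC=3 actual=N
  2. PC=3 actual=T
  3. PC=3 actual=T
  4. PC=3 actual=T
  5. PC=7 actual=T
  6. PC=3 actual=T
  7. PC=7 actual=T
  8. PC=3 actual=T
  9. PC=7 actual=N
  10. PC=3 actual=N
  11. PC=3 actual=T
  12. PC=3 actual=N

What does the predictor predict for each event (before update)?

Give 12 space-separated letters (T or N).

Answer: N N N T T T T T T T N T

Derivation:
Ev 1: PC=3 idx=1 pred=N actual=N -> ctr[1]=0
Ev 2: PC=3 idx=1 pred=N actual=T -> ctr[1]=1
Ev 3: PC=3 idx=1 pred=N actual=T -> ctr[1]=2
Ev 4: PC=3 idx=1 pred=T actual=T -> ctr[1]=3
Ev 5: PC=7 idx=1 pred=T actual=T -> ctr[1]=3
Ev 6: PC=3 idx=1 pred=T actual=T -> ctr[1]=3
Ev 7: PC=7 idx=1 pred=T actual=T -> ctr[1]=3
Ev 8: PC=3 idx=1 pred=T actual=T -> ctr[1]=3
Ev 9: PC=7 idx=1 pred=T actual=N -> ctr[1]=2
Ev 10: PC=3 idx=1 pred=T actual=N -> ctr[1]=1
Ev 11: PC=3 idx=1 pred=N actual=T -> ctr[1]=2
Ev 12: PC=3 idx=1 pred=T actual=N -> ctr[1]=1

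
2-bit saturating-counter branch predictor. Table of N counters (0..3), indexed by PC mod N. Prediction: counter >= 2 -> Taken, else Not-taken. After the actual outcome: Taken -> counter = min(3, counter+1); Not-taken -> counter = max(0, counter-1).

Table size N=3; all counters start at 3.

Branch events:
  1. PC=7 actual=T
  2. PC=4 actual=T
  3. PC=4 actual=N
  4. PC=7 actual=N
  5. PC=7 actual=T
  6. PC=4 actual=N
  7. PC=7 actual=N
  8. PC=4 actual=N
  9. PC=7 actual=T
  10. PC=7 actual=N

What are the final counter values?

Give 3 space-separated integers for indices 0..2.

Answer: 3 0 3

Derivation:
Ev 1: PC=7 idx=1 pred=T actual=T -> ctr[1]=3
Ev 2: PC=4 idx=1 pred=T actual=T -> ctr[1]=3
Ev 3: PC=4 idx=1 pred=T actual=N -> ctr[1]=2
Ev 4: PC=7 idx=1 pred=T actual=N -> ctr[1]=1
Ev 5: PC=7 idx=1 pred=N actual=T -> ctr[1]=2
Ev 6: PC=4 idx=1 pred=T actual=N -> ctr[1]=1
Ev 7: PC=7 idx=1 pred=N actual=N -> ctr[1]=0
Ev 8: PC=4 idx=1 pred=N actual=N -> ctr[1]=0
Ev 9: PC=7 idx=1 pred=N actual=T -> ctr[1]=1
Ev 10: PC=7 idx=1 pred=N actual=N -> ctr[1]=0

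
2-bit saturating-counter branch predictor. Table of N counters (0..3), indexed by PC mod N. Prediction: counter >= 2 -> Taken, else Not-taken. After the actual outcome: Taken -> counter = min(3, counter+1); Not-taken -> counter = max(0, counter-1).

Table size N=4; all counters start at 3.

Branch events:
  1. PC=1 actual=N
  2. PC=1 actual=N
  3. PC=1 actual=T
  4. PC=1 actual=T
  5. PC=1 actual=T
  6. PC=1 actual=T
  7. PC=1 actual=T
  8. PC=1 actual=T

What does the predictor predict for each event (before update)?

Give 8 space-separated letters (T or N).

Ev 1: PC=1 idx=1 pred=T actual=N -> ctr[1]=2
Ev 2: PC=1 idx=1 pred=T actual=N -> ctr[1]=1
Ev 3: PC=1 idx=1 pred=N actual=T -> ctr[1]=2
Ev 4: PC=1 idx=1 pred=T actual=T -> ctr[1]=3
Ev 5: PC=1 idx=1 pred=T actual=T -> ctr[1]=3
Ev 6: PC=1 idx=1 pred=T actual=T -> ctr[1]=3
Ev 7: PC=1 idx=1 pred=T actual=T -> ctr[1]=3
Ev 8: PC=1 idx=1 pred=T actual=T -> ctr[1]=3

Answer: T T N T T T T T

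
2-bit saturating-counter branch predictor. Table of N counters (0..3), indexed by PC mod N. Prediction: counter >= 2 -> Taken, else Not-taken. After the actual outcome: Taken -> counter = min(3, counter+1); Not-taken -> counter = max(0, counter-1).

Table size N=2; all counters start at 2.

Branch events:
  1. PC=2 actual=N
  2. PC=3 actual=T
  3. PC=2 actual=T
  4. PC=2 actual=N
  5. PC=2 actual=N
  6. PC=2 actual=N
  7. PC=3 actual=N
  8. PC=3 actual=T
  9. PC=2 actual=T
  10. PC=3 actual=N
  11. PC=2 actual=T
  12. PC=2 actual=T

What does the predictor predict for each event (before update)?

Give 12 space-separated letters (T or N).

Ev 1: PC=2 idx=0 pred=T actual=N -> ctr[0]=1
Ev 2: PC=3 idx=1 pred=T actual=T -> ctr[1]=3
Ev 3: PC=2 idx=0 pred=N actual=T -> ctr[0]=2
Ev 4: PC=2 idx=0 pred=T actual=N -> ctr[0]=1
Ev 5: PC=2 idx=0 pred=N actual=N -> ctr[0]=0
Ev 6: PC=2 idx=0 pred=N actual=N -> ctr[0]=0
Ev 7: PC=3 idx=1 pred=T actual=N -> ctr[1]=2
Ev 8: PC=3 idx=1 pred=T actual=T -> ctr[1]=3
Ev 9: PC=2 idx=0 pred=N actual=T -> ctr[0]=1
Ev 10: PC=3 idx=1 pred=T actual=N -> ctr[1]=2
Ev 11: PC=2 idx=0 pred=N actual=T -> ctr[0]=2
Ev 12: PC=2 idx=0 pred=T actual=T -> ctr[0]=3

Answer: T T N T N N T T N T N T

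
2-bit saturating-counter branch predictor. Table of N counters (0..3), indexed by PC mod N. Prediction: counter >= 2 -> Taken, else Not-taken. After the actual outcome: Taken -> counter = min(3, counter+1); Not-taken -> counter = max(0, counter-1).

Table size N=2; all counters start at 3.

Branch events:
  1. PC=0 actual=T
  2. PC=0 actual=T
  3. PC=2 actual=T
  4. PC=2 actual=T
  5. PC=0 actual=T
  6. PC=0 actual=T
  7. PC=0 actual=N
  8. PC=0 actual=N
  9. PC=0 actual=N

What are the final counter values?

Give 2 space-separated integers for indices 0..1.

Ev 1: PC=0 idx=0 pred=T actual=T -> ctr[0]=3
Ev 2: PC=0 idx=0 pred=T actual=T -> ctr[0]=3
Ev 3: PC=2 idx=0 pred=T actual=T -> ctr[0]=3
Ev 4: PC=2 idx=0 pred=T actual=T -> ctr[0]=3
Ev 5: PC=0 idx=0 pred=T actual=T -> ctr[0]=3
Ev 6: PC=0 idx=0 pred=T actual=T -> ctr[0]=3
Ev 7: PC=0 idx=0 pred=T actual=N -> ctr[0]=2
Ev 8: PC=0 idx=0 pred=T actual=N -> ctr[0]=1
Ev 9: PC=0 idx=0 pred=N actual=N -> ctr[0]=0

Answer: 0 3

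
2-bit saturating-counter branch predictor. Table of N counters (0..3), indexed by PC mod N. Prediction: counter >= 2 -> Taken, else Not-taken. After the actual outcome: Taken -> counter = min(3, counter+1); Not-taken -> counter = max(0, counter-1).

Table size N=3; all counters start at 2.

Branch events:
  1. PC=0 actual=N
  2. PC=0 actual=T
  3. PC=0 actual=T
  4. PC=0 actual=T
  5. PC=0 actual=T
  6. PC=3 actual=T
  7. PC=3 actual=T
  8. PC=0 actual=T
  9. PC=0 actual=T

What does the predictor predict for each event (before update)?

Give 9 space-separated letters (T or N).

Answer: T N T T T T T T T

Derivation:
Ev 1: PC=0 idx=0 pred=T actual=N -> ctr[0]=1
Ev 2: PC=0 idx=0 pred=N actual=T -> ctr[0]=2
Ev 3: PC=0 idx=0 pred=T actual=T -> ctr[0]=3
Ev 4: PC=0 idx=0 pred=T actual=T -> ctr[0]=3
Ev 5: PC=0 idx=0 pred=T actual=T -> ctr[0]=3
Ev 6: PC=3 idx=0 pred=T actual=T -> ctr[0]=3
Ev 7: PC=3 idx=0 pred=T actual=T -> ctr[0]=3
Ev 8: PC=0 idx=0 pred=T actual=T -> ctr[0]=3
Ev 9: PC=0 idx=0 pred=T actual=T -> ctr[0]=3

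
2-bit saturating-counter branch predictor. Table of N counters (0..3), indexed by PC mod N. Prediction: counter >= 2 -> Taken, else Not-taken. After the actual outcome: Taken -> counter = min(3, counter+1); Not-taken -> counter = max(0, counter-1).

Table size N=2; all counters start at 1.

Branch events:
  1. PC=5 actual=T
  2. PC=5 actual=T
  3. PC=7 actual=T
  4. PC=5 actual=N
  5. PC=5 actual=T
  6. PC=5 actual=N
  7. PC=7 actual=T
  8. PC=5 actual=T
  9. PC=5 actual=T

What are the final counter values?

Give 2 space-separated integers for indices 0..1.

Ev 1: PC=5 idx=1 pred=N actual=T -> ctr[1]=2
Ev 2: PC=5 idx=1 pred=T actual=T -> ctr[1]=3
Ev 3: PC=7 idx=1 pred=T actual=T -> ctr[1]=3
Ev 4: PC=5 idx=1 pred=T actual=N -> ctr[1]=2
Ev 5: PC=5 idx=1 pred=T actual=T -> ctr[1]=3
Ev 6: PC=5 idx=1 pred=T actual=N -> ctr[1]=2
Ev 7: PC=7 idx=1 pred=T actual=T -> ctr[1]=3
Ev 8: PC=5 idx=1 pred=T actual=T -> ctr[1]=3
Ev 9: PC=5 idx=1 pred=T actual=T -> ctr[1]=3

Answer: 1 3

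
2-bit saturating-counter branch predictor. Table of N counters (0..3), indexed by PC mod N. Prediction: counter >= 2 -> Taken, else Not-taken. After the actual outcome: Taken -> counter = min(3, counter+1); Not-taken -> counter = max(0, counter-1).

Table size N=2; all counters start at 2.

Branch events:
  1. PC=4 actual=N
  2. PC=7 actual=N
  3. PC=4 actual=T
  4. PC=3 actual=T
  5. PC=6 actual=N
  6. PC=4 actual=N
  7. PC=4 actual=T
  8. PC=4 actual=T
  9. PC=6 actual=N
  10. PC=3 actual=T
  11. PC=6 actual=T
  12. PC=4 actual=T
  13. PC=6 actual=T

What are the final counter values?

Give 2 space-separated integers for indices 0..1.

Ev 1: PC=4 idx=0 pred=T actual=N -> ctr[0]=1
Ev 2: PC=7 idx=1 pred=T actual=N -> ctr[1]=1
Ev 3: PC=4 idx=0 pred=N actual=T -> ctr[0]=2
Ev 4: PC=3 idx=1 pred=N actual=T -> ctr[1]=2
Ev 5: PC=6 idx=0 pred=T actual=N -> ctr[0]=1
Ev 6: PC=4 idx=0 pred=N actual=N -> ctr[0]=0
Ev 7: PC=4 idx=0 pred=N actual=T -> ctr[0]=1
Ev 8: PC=4 idx=0 pred=N actual=T -> ctr[0]=2
Ev 9: PC=6 idx=0 pred=T actual=N -> ctr[0]=1
Ev 10: PC=3 idx=1 pred=T actual=T -> ctr[1]=3
Ev 11: PC=6 idx=0 pred=N actual=T -> ctr[0]=2
Ev 12: PC=4 idx=0 pred=T actual=T -> ctr[0]=3
Ev 13: PC=6 idx=0 pred=T actual=T -> ctr[0]=3

Answer: 3 3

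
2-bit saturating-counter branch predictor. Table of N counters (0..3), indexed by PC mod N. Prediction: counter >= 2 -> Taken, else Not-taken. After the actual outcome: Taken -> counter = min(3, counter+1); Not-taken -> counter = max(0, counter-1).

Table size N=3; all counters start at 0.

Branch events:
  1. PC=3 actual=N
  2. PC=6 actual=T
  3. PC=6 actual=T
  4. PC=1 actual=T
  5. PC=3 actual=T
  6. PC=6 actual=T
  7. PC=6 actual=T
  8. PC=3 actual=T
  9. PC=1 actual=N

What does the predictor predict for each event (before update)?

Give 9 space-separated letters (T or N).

Answer: N N N N T T T T N

Derivation:
Ev 1: PC=3 idx=0 pred=N actual=N -> ctr[0]=0
Ev 2: PC=6 idx=0 pred=N actual=T -> ctr[0]=1
Ev 3: PC=6 idx=0 pred=N actual=T -> ctr[0]=2
Ev 4: PC=1 idx=1 pred=N actual=T -> ctr[1]=1
Ev 5: PC=3 idx=0 pred=T actual=T -> ctr[0]=3
Ev 6: PC=6 idx=0 pred=T actual=T -> ctr[0]=3
Ev 7: PC=6 idx=0 pred=T actual=T -> ctr[0]=3
Ev 8: PC=3 idx=0 pred=T actual=T -> ctr[0]=3
Ev 9: PC=1 idx=1 pred=N actual=N -> ctr[1]=0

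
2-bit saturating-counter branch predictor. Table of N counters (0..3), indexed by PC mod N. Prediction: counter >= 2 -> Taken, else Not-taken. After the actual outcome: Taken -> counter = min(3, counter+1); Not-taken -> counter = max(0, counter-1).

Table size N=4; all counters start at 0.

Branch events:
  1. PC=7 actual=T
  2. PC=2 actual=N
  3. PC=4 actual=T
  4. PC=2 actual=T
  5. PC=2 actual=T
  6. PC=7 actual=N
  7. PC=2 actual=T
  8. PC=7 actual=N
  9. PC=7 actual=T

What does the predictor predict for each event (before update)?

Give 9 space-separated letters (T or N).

Answer: N N N N N N T N N

Derivation:
Ev 1: PC=7 idx=3 pred=N actual=T -> ctr[3]=1
Ev 2: PC=2 idx=2 pred=N actual=N -> ctr[2]=0
Ev 3: PC=4 idx=0 pred=N actual=T -> ctr[0]=1
Ev 4: PC=2 idx=2 pred=N actual=T -> ctr[2]=1
Ev 5: PC=2 idx=2 pred=N actual=T -> ctr[2]=2
Ev 6: PC=7 idx=3 pred=N actual=N -> ctr[3]=0
Ev 7: PC=2 idx=2 pred=T actual=T -> ctr[2]=3
Ev 8: PC=7 idx=3 pred=N actual=N -> ctr[3]=0
Ev 9: PC=7 idx=3 pred=N actual=T -> ctr[3]=1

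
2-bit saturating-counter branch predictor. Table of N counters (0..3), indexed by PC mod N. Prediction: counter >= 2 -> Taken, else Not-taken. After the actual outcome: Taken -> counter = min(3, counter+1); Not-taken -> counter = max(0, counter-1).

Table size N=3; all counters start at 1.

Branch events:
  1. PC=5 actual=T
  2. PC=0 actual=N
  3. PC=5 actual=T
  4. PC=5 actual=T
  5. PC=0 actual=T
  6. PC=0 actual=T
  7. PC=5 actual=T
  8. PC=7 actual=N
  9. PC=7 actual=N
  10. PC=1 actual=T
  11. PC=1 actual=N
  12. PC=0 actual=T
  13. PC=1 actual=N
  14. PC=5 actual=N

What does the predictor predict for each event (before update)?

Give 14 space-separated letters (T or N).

Answer: N N T T N N T N N N N T N T

Derivation:
Ev 1: PC=5 idx=2 pred=N actual=T -> ctr[2]=2
Ev 2: PC=0 idx=0 pred=N actual=N -> ctr[0]=0
Ev 3: PC=5 idx=2 pred=T actual=T -> ctr[2]=3
Ev 4: PC=5 idx=2 pred=T actual=T -> ctr[2]=3
Ev 5: PC=0 idx=0 pred=N actual=T -> ctr[0]=1
Ev 6: PC=0 idx=0 pred=N actual=T -> ctr[0]=2
Ev 7: PC=5 idx=2 pred=T actual=T -> ctr[2]=3
Ev 8: PC=7 idx=1 pred=N actual=N -> ctr[1]=0
Ev 9: PC=7 idx=1 pred=N actual=N -> ctr[1]=0
Ev 10: PC=1 idx=1 pred=N actual=T -> ctr[1]=1
Ev 11: PC=1 idx=1 pred=N actual=N -> ctr[1]=0
Ev 12: PC=0 idx=0 pred=T actual=T -> ctr[0]=3
Ev 13: PC=1 idx=1 pred=N actual=N -> ctr[1]=0
Ev 14: PC=5 idx=2 pred=T actual=N -> ctr[2]=2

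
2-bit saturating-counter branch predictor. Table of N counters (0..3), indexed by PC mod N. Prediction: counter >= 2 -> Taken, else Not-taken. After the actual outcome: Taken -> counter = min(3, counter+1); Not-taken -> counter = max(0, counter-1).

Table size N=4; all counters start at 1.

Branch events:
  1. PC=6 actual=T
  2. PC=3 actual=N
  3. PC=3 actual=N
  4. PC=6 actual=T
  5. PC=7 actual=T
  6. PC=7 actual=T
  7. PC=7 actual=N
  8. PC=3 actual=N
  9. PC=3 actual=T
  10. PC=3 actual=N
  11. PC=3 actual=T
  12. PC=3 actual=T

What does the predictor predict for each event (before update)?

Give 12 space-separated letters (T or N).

Answer: N N N T N N T N N N N N

Derivation:
Ev 1: PC=6 idx=2 pred=N actual=T -> ctr[2]=2
Ev 2: PC=3 idx=3 pred=N actual=N -> ctr[3]=0
Ev 3: PC=3 idx=3 pred=N actual=N -> ctr[3]=0
Ev 4: PC=6 idx=2 pred=T actual=T -> ctr[2]=3
Ev 5: PC=7 idx=3 pred=N actual=T -> ctr[3]=1
Ev 6: PC=7 idx=3 pred=N actual=T -> ctr[3]=2
Ev 7: PC=7 idx=3 pred=T actual=N -> ctr[3]=1
Ev 8: PC=3 idx=3 pred=N actual=N -> ctr[3]=0
Ev 9: PC=3 idx=3 pred=N actual=T -> ctr[3]=1
Ev 10: PC=3 idx=3 pred=N actual=N -> ctr[3]=0
Ev 11: PC=3 idx=3 pred=N actual=T -> ctr[3]=1
Ev 12: PC=3 idx=3 pred=N actual=T -> ctr[3]=2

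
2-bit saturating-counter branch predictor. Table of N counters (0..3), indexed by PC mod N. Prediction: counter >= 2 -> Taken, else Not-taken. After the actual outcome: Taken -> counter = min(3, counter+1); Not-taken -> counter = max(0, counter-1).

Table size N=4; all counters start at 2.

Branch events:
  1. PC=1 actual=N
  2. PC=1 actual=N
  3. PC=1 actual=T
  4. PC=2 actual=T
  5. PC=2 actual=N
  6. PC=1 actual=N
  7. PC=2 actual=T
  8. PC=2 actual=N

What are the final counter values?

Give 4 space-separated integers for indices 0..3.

Ev 1: PC=1 idx=1 pred=T actual=N -> ctr[1]=1
Ev 2: PC=1 idx=1 pred=N actual=N -> ctr[1]=0
Ev 3: PC=1 idx=1 pred=N actual=T -> ctr[1]=1
Ev 4: PC=2 idx=2 pred=T actual=T -> ctr[2]=3
Ev 5: PC=2 idx=2 pred=T actual=N -> ctr[2]=2
Ev 6: PC=1 idx=1 pred=N actual=N -> ctr[1]=0
Ev 7: PC=2 idx=2 pred=T actual=T -> ctr[2]=3
Ev 8: PC=2 idx=2 pred=T actual=N -> ctr[2]=2

Answer: 2 0 2 2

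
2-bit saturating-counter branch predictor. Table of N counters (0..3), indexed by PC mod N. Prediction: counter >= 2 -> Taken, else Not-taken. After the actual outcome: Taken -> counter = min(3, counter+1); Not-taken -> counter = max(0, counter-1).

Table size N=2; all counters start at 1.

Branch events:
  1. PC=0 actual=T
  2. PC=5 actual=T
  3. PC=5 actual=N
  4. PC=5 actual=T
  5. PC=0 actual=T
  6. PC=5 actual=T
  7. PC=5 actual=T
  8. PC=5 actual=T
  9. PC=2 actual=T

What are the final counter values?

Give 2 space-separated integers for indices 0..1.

Answer: 3 3

Derivation:
Ev 1: PC=0 idx=0 pred=N actual=T -> ctr[0]=2
Ev 2: PC=5 idx=1 pred=N actual=T -> ctr[1]=2
Ev 3: PC=5 idx=1 pred=T actual=N -> ctr[1]=1
Ev 4: PC=5 idx=1 pred=N actual=T -> ctr[1]=2
Ev 5: PC=0 idx=0 pred=T actual=T -> ctr[0]=3
Ev 6: PC=5 idx=1 pred=T actual=T -> ctr[1]=3
Ev 7: PC=5 idx=1 pred=T actual=T -> ctr[1]=3
Ev 8: PC=5 idx=1 pred=T actual=T -> ctr[1]=3
Ev 9: PC=2 idx=0 pred=T actual=T -> ctr[0]=3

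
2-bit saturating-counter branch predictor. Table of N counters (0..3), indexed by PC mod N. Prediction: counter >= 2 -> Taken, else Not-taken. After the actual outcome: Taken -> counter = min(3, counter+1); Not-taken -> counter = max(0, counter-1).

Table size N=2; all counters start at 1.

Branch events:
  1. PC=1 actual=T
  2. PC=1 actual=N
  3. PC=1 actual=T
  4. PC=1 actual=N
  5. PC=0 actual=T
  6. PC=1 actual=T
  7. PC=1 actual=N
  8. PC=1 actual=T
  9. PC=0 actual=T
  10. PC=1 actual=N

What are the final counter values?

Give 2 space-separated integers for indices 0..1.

Answer: 3 1

Derivation:
Ev 1: PC=1 idx=1 pred=N actual=T -> ctr[1]=2
Ev 2: PC=1 idx=1 pred=T actual=N -> ctr[1]=1
Ev 3: PC=1 idx=1 pred=N actual=T -> ctr[1]=2
Ev 4: PC=1 idx=1 pred=T actual=N -> ctr[1]=1
Ev 5: PC=0 idx=0 pred=N actual=T -> ctr[0]=2
Ev 6: PC=1 idx=1 pred=N actual=T -> ctr[1]=2
Ev 7: PC=1 idx=1 pred=T actual=N -> ctr[1]=1
Ev 8: PC=1 idx=1 pred=N actual=T -> ctr[1]=2
Ev 9: PC=0 idx=0 pred=T actual=T -> ctr[0]=3
Ev 10: PC=1 idx=1 pred=T actual=N -> ctr[1]=1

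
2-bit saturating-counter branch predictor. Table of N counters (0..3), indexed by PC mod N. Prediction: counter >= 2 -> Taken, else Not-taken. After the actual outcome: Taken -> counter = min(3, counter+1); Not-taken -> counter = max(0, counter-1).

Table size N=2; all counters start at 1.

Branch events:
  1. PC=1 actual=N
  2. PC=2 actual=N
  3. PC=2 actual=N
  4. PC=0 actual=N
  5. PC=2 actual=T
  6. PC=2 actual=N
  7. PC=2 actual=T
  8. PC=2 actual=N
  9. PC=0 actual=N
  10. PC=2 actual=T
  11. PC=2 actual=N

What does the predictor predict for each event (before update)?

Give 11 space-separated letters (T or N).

Answer: N N N N N N N N N N N

Derivation:
Ev 1: PC=1 idx=1 pred=N actual=N -> ctr[1]=0
Ev 2: PC=2 idx=0 pred=N actual=N -> ctr[0]=0
Ev 3: PC=2 idx=0 pred=N actual=N -> ctr[0]=0
Ev 4: PC=0 idx=0 pred=N actual=N -> ctr[0]=0
Ev 5: PC=2 idx=0 pred=N actual=T -> ctr[0]=1
Ev 6: PC=2 idx=0 pred=N actual=N -> ctr[0]=0
Ev 7: PC=2 idx=0 pred=N actual=T -> ctr[0]=1
Ev 8: PC=2 idx=0 pred=N actual=N -> ctr[0]=0
Ev 9: PC=0 idx=0 pred=N actual=N -> ctr[0]=0
Ev 10: PC=2 idx=0 pred=N actual=T -> ctr[0]=1
Ev 11: PC=2 idx=0 pred=N actual=N -> ctr[0]=0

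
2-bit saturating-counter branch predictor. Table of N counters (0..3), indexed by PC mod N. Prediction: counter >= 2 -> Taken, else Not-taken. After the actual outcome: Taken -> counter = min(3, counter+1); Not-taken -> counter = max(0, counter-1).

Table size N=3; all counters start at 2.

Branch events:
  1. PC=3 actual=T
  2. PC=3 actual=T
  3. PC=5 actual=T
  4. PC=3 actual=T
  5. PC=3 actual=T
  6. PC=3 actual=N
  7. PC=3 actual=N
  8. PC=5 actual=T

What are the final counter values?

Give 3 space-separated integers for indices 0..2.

Answer: 1 2 3

Derivation:
Ev 1: PC=3 idx=0 pred=T actual=T -> ctr[0]=3
Ev 2: PC=3 idx=0 pred=T actual=T -> ctr[0]=3
Ev 3: PC=5 idx=2 pred=T actual=T -> ctr[2]=3
Ev 4: PC=3 idx=0 pred=T actual=T -> ctr[0]=3
Ev 5: PC=3 idx=0 pred=T actual=T -> ctr[0]=3
Ev 6: PC=3 idx=0 pred=T actual=N -> ctr[0]=2
Ev 7: PC=3 idx=0 pred=T actual=N -> ctr[0]=1
Ev 8: PC=5 idx=2 pred=T actual=T -> ctr[2]=3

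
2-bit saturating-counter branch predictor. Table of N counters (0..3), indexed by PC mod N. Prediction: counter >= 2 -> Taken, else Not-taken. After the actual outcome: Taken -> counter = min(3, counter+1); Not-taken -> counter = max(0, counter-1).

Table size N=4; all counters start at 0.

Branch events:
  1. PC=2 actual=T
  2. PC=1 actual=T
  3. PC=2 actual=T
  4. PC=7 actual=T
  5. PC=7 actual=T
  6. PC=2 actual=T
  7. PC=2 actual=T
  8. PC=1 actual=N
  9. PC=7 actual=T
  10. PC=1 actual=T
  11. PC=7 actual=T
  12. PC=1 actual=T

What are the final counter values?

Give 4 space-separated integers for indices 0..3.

Answer: 0 2 3 3

Derivation:
Ev 1: PC=2 idx=2 pred=N actual=T -> ctr[2]=1
Ev 2: PC=1 idx=1 pred=N actual=T -> ctr[1]=1
Ev 3: PC=2 idx=2 pred=N actual=T -> ctr[2]=2
Ev 4: PC=7 idx=3 pred=N actual=T -> ctr[3]=1
Ev 5: PC=7 idx=3 pred=N actual=T -> ctr[3]=2
Ev 6: PC=2 idx=2 pred=T actual=T -> ctr[2]=3
Ev 7: PC=2 idx=2 pred=T actual=T -> ctr[2]=3
Ev 8: PC=1 idx=1 pred=N actual=N -> ctr[1]=0
Ev 9: PC=7 idx=3 pred=T actual=T -> ctr[3]=3
Ev 10: PC=1 idx=1 pred=N actual=T -> ctr[1]=1
Ev 11: PC=7 idx=3 pred=T actual=T -> ctr[3]=3
Ev 12: PC=1 idx=1 pred=N actual=T -> ctr[1]=2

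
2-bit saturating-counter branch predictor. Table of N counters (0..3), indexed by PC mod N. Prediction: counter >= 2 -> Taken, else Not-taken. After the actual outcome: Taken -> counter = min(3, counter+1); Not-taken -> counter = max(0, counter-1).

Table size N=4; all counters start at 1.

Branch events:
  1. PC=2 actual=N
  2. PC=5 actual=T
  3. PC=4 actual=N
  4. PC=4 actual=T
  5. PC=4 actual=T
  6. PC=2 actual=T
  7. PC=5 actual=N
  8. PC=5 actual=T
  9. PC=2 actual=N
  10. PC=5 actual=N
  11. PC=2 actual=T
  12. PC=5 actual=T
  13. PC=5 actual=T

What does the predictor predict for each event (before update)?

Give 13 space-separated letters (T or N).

Answer: N N N N N N T N N T N N T

Derivation:
Ev 1: PC=2 idx=2 pred=N actual=N -> ctr[2]=0
Ev 2: PC=5 idx=1 pred=N actual=T -> ctr[1]=2
Ev 3: PC=4 idx=0 pred=N actual=N -> ctr[0]=0
Ev 4: PC=4 idx=0 pred=N actual=T -> ctr[0]=1
Ev 5: PC=4 idx=0 pred=N actual=T -> ctr[0]=2
Ev 6: PC=2 idx=2 pred=N actual=T -> ctr[2]=1
Ev 7: PC=5 idx=1 pred=T actual=N -> ctr[1]=1
Ev 8: PC=5 idx=1 pred=N actual=T -> ctr[1]=2
Ev 9: PC=2 idx=2 pred=N actual=N -> ctr[2]=0
Ev 10: PC=5 idx=1 pred=T actual=N -> ctr[1]=1
Ev 11: PC=2 idx=2 pred=N actual=T -> ctr[2]=1
Ev 12: PC=5 idx=1 pred=N actual=T -> ctr[1]=2
Ev 13: PC=5 idx=1 pred=T actual=T -> ctr[1]=3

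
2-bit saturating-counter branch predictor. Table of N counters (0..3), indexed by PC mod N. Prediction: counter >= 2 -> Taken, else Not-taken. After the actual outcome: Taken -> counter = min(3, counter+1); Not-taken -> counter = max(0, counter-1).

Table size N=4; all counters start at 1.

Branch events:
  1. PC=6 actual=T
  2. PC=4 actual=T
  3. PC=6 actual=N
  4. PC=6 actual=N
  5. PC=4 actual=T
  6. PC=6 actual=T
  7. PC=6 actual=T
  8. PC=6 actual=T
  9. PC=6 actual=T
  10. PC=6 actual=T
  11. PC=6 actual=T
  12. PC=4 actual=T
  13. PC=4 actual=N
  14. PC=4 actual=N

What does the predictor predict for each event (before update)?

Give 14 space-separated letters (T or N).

Ev 1: PC=6 idx=2 pred=N actual=T -> ctr[2]=2
Ev 2: PC=4 idx=0 pred=N actual=T -> ctr[0]=2
Ev 3: PC=6 idx=2 pred=T actual=N -> ctr[2]=1
Ev 4: PC=6 idx=2 pred=N actual=N -> ctr[2]=0
Ev 5: PC=4 idx=0 pred=T actual=T -> ctr[0]=3
Ev 6: PC=6 idx=2 pred=N actual=T -> ctr[2]=1
Ev 7: PC=6 idx=2 pred=N actual=T -> ctr[2]=2
Ev 8: PC=6 idx=2 pred=T actual=T -> ctr[2]=3
Ev 9: PC=6 idx=2 pred=T actual=T -> ctr[2]=3
Ev 10: PC=6 idx=2 pred=T actual=T -> ctr[2]=3
Ev 11: PC=6 idx=2 pred=T actual=T -> ctr[2]=3
Ev 12: PC=4 idx=0 pred=T actual=T -> ctr[0]=3
Ev 13: PC=4 idx=0 pred=T actual=N -> ctr[0]=2
Ev 14: PC=4 idx=0 pred=T actual=N -> ctr[0]=1

Answer: N N T N T N N T T T T T T T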